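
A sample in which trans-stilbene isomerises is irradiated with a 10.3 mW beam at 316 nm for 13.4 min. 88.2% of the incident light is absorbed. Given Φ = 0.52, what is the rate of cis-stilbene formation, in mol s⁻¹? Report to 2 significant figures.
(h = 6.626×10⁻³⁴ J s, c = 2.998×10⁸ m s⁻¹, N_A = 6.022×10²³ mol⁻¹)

Photon energy at 316 nm: hc/λ = (6.626×10⁻³⁴)(2.998×10⁸)/(316×10⁻⁹) = 6.286×10⁻¹⁹ J.
Energy delivered: (10.3 mW)(804 s) = 8.281 J.
Photons incident: 8.281 / 6.286×10⁻¹⁹ = 1.317×10¹⁹, i.e. 1.317×10¹⁹/6.022×10²³ = 2.187×10⁻⁵ mol.
Photons absorbed: 0.882 × 2.187×10⁻⁵ = 1.929×10⁻⁵ mol.
Product formed: 0.52 × 1.929×10⁻⁵ = 1.003×10⁻⁵ mol.
Rate: 1.003×10⁻⁵ / 804 s = 1.2×10⁻⁸ mol s⁻¹.

1.2×10⁻⁸ mol s⁻¹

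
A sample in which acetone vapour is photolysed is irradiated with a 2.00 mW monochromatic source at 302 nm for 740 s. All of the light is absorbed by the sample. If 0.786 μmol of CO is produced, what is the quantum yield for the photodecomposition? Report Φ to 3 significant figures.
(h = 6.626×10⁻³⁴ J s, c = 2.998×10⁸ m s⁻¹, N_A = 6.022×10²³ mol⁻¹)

Product: 0.786 μmol = 7.86×10⁻⁷ mol.
Photon energy at 302 nm: hc/λ = (6.626×10⁻³⁴)(2.998×10⁸)/(302×10⁻⁹) = 6.578×10⁻¹⁹ J.
Energy delivered: (2.00 mW)(740 s) = 1.480 J.
Photons incident: 1.480 / 6.578×10⁻¹⁹ = 2.250×10¹⁸, i.e. 2.250×10¹⁸/6.022×10²³ = 3.736×10⁻⁶ mol.
Φ = 7.86×10⁻⁷ mol / 3.736×10⁻⁶ mol photons = 0.210.

Φ = 0.210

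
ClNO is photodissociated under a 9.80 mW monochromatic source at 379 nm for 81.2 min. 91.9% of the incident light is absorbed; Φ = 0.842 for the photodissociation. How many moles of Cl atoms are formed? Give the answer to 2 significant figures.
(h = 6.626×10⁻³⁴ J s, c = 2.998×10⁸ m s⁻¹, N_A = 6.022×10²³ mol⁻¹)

1.2×10⁻⁴ mol

Photon energy at 379 nm: hc/λ = (6.626×10⁻³⁴)(2.998×10⁸)/(379×10⁻⁹) = 5.241×10⁻¹⁹ J.
Energy delivered: (9.80 mW)(4872 s) = 47.75 J.
Photons incident: 47.75 / 5.241×10⁻¹⁹ = 9.111×10¹⁹, i.e. 9.111×10¹⁹/6.022×10²³ = 1.513×10⁻⁴ mol.
Photons absorbed: 0.919 × 1.513×10⁻⁴ = 1.390×10⁻⁴ mol.
Product: Φ × n_abs = 0.842 × 1.390×10⁻⁴ = 1.170×10⁻⁴ mol.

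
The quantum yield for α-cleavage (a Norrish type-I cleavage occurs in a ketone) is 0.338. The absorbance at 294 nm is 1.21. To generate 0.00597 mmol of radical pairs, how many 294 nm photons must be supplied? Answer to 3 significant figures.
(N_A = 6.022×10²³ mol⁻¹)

1.13×10¹⁹ photons

Product: 0.00597 mmol = 5.97×10⁻⁶ mol.
Photons that must be absorbed: 5.97×10⁻⁶ / 0.338 = 1.766×10⁻⁵ mol.
Fraction absorbed: 1 − 10^(−1.21) = 0.9383.
Incident photons needed: 1.766×10⁻⁵ / 0.9383 = 1.882×10⁻⁵ mol.
Photon count: 1.882×10⁻⁵ × 6.022×10²³ = 1.13×10¹⁹.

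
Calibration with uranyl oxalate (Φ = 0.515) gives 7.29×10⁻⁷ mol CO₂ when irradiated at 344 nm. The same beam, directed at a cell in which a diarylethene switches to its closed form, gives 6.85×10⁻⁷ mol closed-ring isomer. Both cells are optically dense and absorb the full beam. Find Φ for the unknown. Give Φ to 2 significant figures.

Φ = 0.48

Photons absorbed by the actinometer: 7.29×10⁻⁷ / 0.515 = 1.416×10⁻⁶ mol.
Φ(unknown) = 6.85×10⁻⁷ / 1.416×10⁻⁶ = 0.48.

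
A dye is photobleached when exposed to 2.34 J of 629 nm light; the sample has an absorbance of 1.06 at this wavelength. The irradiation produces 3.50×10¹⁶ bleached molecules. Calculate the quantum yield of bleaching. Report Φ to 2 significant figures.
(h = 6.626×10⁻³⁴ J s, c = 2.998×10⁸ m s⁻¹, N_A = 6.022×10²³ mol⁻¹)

Product: 3.50×10¹⁶ / 6.022×10²³ = 5.812×10⁻⁸ mol.
Photon energy at 629 nm: hc/λ = (6.626×10⁻³⁴)(2.998×10⁸)/(629×10⁻⁹) = 3.158×10⁻¹⁹ J.
Photons incident: 2.34 / 3.158×10⁻¹⁹ = 7.410×10¹⁸, i.e. 7.410×10¹⁸/6.022×10²³ = 1.230×10⁻⁵ mol.
Fraction absorbed: 1 − 10^(−1.06) = 0.9129.
Photons absorbed: 0.9129 × 1.230×10⁻⁵ = 1.123×10⁻⁵ mol.
Φ = 5.812×10⁻⁸ mol / 1.123×10⁻⁵ mol photons = 0.0052.

Φ = 0.0052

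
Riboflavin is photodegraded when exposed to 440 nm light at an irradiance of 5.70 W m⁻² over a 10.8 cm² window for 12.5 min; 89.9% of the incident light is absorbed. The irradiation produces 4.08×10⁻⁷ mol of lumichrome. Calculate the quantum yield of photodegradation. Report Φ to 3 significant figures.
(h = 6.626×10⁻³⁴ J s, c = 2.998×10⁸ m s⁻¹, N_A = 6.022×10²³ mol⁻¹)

Φ = 0.0267

Photon energy at 440 nm: hc/λ = (6.626×10⁻³⁴)(2.998×10⁸)/(440×10⁻⁹) = 4.515×10⁻¹⁹ J.
Energy delivered: (5.70 W m⁻²)(10.8×10⁻⁴ m²)(750 s) = 4.617 J.
Photons incident: 4.617 / 4.515×10⁻¹⁹ = 1.023×10¹⁹, i.e. 1.023×10¹⁹/6.022×10²³ = 1.699×10⁻⁵ mol.
Photons absorbed: 0.899 × 1.699×10⁻⁵ = 1.527×10⁻⁵ mol.
Φ = 4.08×10⁻⁷ mol / 1.527×10⁻⁵ mol photons = 0.0267.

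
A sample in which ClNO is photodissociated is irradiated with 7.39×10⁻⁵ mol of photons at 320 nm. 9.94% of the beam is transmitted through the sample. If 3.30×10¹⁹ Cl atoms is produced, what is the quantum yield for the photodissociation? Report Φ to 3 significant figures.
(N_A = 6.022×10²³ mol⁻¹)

Φ = 0.823

Product: 3.30×10¹⁹ / 6.022×10²³ = 5.480×10⁻⁵ mol.
Fraction absorbed: 1 − 9.94/100 = 0.9006.
Photons absorbed: 0.9006 × 7.39×10⁻⁵ = 6.655×10⁻⁵ mol.
Φ = 5.480×10⁻⁵ mol / 6.655×10⁻⁵ mol photons = 0.823.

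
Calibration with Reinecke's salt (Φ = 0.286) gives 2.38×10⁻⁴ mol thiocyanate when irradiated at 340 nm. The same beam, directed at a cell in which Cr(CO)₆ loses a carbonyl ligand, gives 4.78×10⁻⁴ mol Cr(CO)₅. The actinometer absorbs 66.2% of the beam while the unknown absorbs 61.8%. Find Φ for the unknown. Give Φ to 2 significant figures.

Photons absorbed by the actinometer: 2.38×10⁻⁴ / 0.286 = 8.322×10⁻⁴ mol.
Incident flux: 8.322×10⁻⁴ / 0.662 = 0.001257 einstein.
Absorbed by unknown: 0.618 × 0.001257 = 7.768×10⁻⁴ mol.
Φ(unknown) = 4.78×10⁻⁴ / 7.768×10⁻⁴ = 0.62.

Φ = 0.62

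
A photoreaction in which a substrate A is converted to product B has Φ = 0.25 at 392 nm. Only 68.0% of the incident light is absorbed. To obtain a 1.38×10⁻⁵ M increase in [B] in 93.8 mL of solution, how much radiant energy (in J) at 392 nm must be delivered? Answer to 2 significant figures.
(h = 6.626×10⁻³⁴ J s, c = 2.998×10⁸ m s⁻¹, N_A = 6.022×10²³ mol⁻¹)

2.3 J

Product: (1.38×10⁻⁵ M)(0.0938 L) = 1.294×10⁻⁶ mol.
Photons that must be absorbed: 1.294×10⁻⁶ / 0.25 = 5.176×10⁻⁶ mol.
Incident photons needed: 5.176×10⁻⁶ / 0.680 = 7.612×10⁻⁶ mol.
Photon energy: hc/λ = 5.068×10⁻¹⁹ J; per mole, 3.052×10⁵ J mol⁻¹.
Energy required: 7.612×10⁻⁶ × 3.052×10⁵ = 2.3 J.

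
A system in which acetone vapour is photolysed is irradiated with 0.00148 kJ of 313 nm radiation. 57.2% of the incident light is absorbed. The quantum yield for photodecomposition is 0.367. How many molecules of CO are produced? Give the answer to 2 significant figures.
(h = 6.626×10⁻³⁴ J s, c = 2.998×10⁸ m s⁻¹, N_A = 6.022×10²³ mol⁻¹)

Photon energy at 313 nm: hc/λ = (6.626×10⁻³⁴)(2.998×10⁸)/(313×10⁻⁹) = 6.347×10⁻¹⁹ J.
Incident energy: 0.00148 kJ = 1.48 J.
Photons incident: 1.48 / 6.347×10⁻¹⁹ = 2.332×10¹⁸, i.e. 2.332×10¹⁸/6.022×10²³ = 3.872×10⁻⁶ mol.
Photons absorbed: 0.572 × 3.872×10⁻⁶ = 2.215×10⁻⁶ mol.
Product: Φ × n_abs = 0.367 × 2.215×10⁻⁶ = 8.129×10⁻⁷ mol.
As a count: 8.129×10⁻⁷ × 6.022×10²³ = 4.9×10¹⁷.

4.9×10¹⁷ molecules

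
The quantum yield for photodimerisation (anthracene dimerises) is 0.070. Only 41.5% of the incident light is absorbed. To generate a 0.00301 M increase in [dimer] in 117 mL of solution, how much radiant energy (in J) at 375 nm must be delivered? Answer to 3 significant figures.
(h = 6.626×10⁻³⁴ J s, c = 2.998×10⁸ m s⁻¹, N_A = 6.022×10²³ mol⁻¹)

3870 J

Product: (0.00301 M)(0.117 L) = 3.522×10⁻⁴ mol.
Photons that must be absorbed: 3.522×10⁻⁴ / 0.070 = 0.005031 mol.
Incident photons needed: 0.005031 / 0.415 = 0.01212 mol.
Photon energy: hc/λ = 5.297×10⁻¹⁹ J; per mole, 3.190×10⁵ J mol⁻¹.
Energy required: 0.01212 × 3.190×10⁵ = 3870 J.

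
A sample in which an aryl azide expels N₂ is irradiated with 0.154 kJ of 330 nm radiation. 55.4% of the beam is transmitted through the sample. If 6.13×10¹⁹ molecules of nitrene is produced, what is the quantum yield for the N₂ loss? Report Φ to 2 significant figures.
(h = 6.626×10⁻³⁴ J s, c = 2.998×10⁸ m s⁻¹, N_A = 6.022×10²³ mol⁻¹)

Product: 6.13×10¹⁹ / 6.022×10²³ = 1.018×10⁻⁴ mol.
Photon energy at 330 nm: hc/λ = (6.626×10⁻³⁴)(2.998×10⁸)/(330×10⁻⁹) = 6.020×10⁻¹⁹ J.
Incident energy: 0.154 kJ = 154 J.
Photons incident: 154 / 6.020×10⁻¹⁹ = 2.558×10²⁰, i.e. 2.558×10²⁰/6.022×10²³ = 4.248×10⁻⁴ mol.
Fraction absorbed: 1 − 55.4/100 = 0.4460.
Photons absorbed: 0.4460 × 4.248×10⁻⁴ = 1.895×10⁻⁴ mol.
Φ = 1.018×10⁻⁴ mol / 1.895×10⁻⁴ mol photons = 0.54.

Φ = 0.54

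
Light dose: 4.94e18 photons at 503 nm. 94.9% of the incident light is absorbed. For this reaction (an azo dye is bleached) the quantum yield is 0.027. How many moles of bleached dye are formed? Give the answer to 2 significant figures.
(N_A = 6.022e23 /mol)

Moles of photons: 4.94e18 / 6.022e23 = 8.203e-6 mol.
Photons absorbed: 0.949 × 8.203e-6 = 7.785e-6 mol.
Product: Φ × n_abs = 0.027 × 7.785e-6 = 2.102e-7 mol.

2.1e-7 mol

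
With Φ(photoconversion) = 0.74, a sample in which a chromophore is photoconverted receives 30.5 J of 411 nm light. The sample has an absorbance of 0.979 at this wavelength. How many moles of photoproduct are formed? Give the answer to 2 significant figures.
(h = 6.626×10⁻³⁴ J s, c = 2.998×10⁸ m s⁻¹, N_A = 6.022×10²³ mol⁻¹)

6.9×10⁻⁵ mol

Photon energy at 411 nm: hc/λ = (6.626×10⁻³⁴)(2.998×10⁸)/(411×10⁻⁹) = 4.833×10⁻¹⁹ J.
Photons incident: 30.5 / 4.833×10⁻¹⁹ = 6.311×10¹⁹, i.e. 6.311×10¹⁹/6.022×10²³ = 1.048×10⁻⁴ mol.
Fraction absorbed: 1 − 10^(−0.979) = 0.8950.
Photons absorbed: 0.8950 × 1.048×10⁻⁴ = 9.380×10⁻⁵ mol.
Product: Φ × n_abs = 0.74 × 9.380×10⁻⁵ = 6.941×10⁻⁵ mol.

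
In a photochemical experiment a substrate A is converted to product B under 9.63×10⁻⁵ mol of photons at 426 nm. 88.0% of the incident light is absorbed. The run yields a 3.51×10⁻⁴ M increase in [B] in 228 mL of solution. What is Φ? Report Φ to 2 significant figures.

Φ = 0.94

Product: (3.51×10⁻⁴ M)(0.228 L) = 8.003×10⁻⁵ mol.
Photons absorbed: 0.880 × 9.63×10⁻⁵ = 8.474×10⁻⁵ mol.
Φ = 8.003×10⁻⁵ mol / 8.474×10⁻⁵ mol photons = 0.94.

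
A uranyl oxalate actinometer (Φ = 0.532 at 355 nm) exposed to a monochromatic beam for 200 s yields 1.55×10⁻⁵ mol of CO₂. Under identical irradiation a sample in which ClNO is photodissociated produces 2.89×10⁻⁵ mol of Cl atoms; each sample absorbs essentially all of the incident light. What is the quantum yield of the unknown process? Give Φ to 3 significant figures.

Φ = 0.992

Photons absorbed by the actinometer: 1.55×10⁻⁵ / 0.532 = 2.914×10⁻⁵ mol.
Φ(unknown) = 2.89×10⁻⁵ / 2.914×10⁻⁵ = 0.992.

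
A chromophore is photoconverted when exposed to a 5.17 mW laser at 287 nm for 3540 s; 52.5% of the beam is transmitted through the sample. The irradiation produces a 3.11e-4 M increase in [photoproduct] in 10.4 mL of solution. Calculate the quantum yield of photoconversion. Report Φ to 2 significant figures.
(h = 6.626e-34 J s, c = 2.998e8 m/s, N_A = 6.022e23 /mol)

Φ = 0.16

Product: (3.11e-4 M)(0.0104 L) = 3.234e-6 mol.
Photon energy at 287 nm: hc/λ = (6.626e-34)(2.998e8)/(287e-9) = 6.922e-19 J.
Energy delivered: (5.17 mW)(3540 s) = 18.30 J.
Photons incident: 18.30 / 6.922e-19 = 2.644e19, i.e. 2.644e19/6.022e23 = 4.391e-5 mol.
Fraction absorbed: 1 − 52.5/100 = 0.4750.
Photons absorbed: 0.4750 × 4.391e-5 = 2.086e-5 mol.
Φ = 3.234e-6 mol / 2.086e-5 mol photons = 0.16.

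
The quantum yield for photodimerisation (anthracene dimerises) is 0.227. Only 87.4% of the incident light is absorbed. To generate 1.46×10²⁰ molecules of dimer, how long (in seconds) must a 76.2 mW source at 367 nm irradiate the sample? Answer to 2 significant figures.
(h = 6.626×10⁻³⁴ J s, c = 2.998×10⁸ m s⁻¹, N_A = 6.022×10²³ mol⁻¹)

Product: 1.46×10²⁰ / 6.022×10²³ = 2.424×10⁻⁴ mol.
Photons that must be absorbed: 2.424×10⁻⁴ / 0.227 = 0.001068 mol.
Incident photons needed: 0.001068 / 0.874 = 0.001222 mol.
Photon energy: hc/λ = 5.413×10⁻¹⁹ J; per mole, 3.260×10⁵ J mol⁻¹.
Energy required: 0.001222 × 3.260×10⁵ = 398.4 J.
Time: 398.4 J / 0.0762 W = 5200 s.

t ≈ 5200 s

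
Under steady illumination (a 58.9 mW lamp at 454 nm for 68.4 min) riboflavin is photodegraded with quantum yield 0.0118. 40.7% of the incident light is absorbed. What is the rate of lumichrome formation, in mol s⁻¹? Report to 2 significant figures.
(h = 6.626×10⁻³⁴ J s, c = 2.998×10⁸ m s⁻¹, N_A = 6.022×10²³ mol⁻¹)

1.1×10⁻⁹ mol s⁻¹

Photon energy at 454 nm: hc/λ = (6.626×10⁻³⁴)(2.998×10⁸)/(454×10⁻⁹) = 4.375×10⁻¹⁹ J.
Energy delivered: (58.9 mW)(4104 s) = 241.7 J.
Photons incident: 241.7 / 4.375×10⁻¹⁹ = 5.525×10²⁰, i.e. 5.525×10²⁰/6.022×10²³ = 9.175×10⁻⁴ mol.
Photons absorbed: 0.407 × 9.175×10⁻⁴ = 3.734×10⁻⁴ mol.
Product formed: 0.0118 × 3.734×10⁻⁴ = 4.406×10⁻⁶ mol.
Rate: 4.406×10⁻⁶ / 4104 s = 1.1×10⁻⁹ mol s⁻¹.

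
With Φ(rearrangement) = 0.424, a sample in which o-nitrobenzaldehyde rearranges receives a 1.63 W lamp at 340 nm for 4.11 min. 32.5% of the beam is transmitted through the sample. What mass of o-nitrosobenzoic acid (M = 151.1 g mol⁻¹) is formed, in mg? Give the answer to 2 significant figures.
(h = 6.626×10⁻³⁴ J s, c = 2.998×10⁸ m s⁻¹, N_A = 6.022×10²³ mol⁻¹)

49 mg

Photon energy at 340 nm: hc/λ = (6.626×10⁻³⁴)(2.998×10⁸)/(340×10⁻⁹) = 5.843×10⁻¹⁹ J.
Energy delivered: (1.63 W)(246.6 s) = 402.0 J.
Photons incident: 402.0 / 5.843×10⁻¹⁹ = 6.880×10²⁰, i.e. 6.880×10²⁰/6.022×10²³ = 0.001142 mol.
Fraction absorbed: 1 − 32.5/100 = 0.6750.
Photons absorbed: 0.6750 × 0.001142 = 7.709×10⁻⁴ mol.
Product: Φ × n_abs = 0.424 × 7.709×10⁻⁴ = 3.269×10⁻⁴ mol.
Mass: 3.269×10⁻⁴ × 151.1 = 0.04939 g = 49 mg.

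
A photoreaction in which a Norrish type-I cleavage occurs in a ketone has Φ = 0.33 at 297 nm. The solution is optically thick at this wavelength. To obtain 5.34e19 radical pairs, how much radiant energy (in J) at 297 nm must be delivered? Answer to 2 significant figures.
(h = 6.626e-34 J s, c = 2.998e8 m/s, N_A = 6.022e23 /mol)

Product: 5.34e19 / 6.022e23 = 8.867e-5 mol.
Photons that must be absorbed: 8.867e-5 / 0.33 = 2.687e-4 mol.
Photon energy: hc/λ = 6.688e-19 J; per mole, 4.028e5 J mol⁻¹.
Energy required: 2.687e-4 × 4.028e5 = 110 J.

110 J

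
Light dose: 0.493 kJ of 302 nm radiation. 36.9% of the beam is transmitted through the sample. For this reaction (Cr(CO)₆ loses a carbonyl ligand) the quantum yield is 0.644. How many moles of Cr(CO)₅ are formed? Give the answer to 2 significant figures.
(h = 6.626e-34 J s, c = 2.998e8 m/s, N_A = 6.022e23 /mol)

Photon energy at 302 nm: hc/λ = (6.626e-34)(2.998e8)/(302e-9) = 6.578e-19 J.
Incident energy: 0.493 kJ = 493 J.
Photons incident: 493 / 6.578e-19 = 7.495e20, i.e. 7.495e20/6.022e23 = 0.001245 mol.
Fraction absorbed: 1 − 36.9/100 = 0.6310.
Photons absorbed: 0.6310 × 0.001245 = 7.856e-4 mol.
Product: Φ × n_abs = 0.644 × 7.856e-4 = 5.059e-4 mol.

5.1e-4 mol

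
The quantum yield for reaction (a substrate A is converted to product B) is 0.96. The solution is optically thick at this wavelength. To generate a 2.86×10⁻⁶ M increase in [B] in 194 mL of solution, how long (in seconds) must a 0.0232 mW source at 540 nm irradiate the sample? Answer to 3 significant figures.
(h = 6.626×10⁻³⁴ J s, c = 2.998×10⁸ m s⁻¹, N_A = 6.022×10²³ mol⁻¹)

Product: (2.86×10⁻⁶ M)(0.194 L) = 5.548×10⁻⁷ mol.
Photons that must be absorbed: 5.548×10⁻⁷ / 0.96 = 5.779×10⁻⁷ mol.
Photon energy: hc/λ = 3.679×10⁻¹⁹ J; per mole, 2.215×10⁵ J mol⁻¹.
Energy required: 5.779×10⁻⁷ × 2.215×10⁵ = 0.1280 J.
Time: 0.1280 J / 2.32e-05 W = 5520 s.

t ≈ 5520 s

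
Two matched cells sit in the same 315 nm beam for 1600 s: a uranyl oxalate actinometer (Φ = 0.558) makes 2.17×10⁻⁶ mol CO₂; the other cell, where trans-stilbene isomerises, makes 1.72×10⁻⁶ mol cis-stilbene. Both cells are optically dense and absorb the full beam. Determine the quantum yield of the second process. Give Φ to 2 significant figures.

Φ = 0.44

Photons absorbed by the actinometer: 2.17×10⁻⁶ / 0.558 = 3.889×10⁻⁶ mol.
Φ(unknown) = 1.72×10⁻⁶ / 3.889×10⁻⁶ = 0.44.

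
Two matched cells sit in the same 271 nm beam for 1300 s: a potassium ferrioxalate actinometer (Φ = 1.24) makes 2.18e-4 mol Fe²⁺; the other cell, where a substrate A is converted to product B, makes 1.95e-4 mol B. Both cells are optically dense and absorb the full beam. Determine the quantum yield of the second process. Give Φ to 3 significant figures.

Photons absorbed by the actinometer: 2.18e-4 / 1.24 = 1.758e-4 mol.
Φ(unknown) = 1.95e-4 / 1.758e-4 = 1.11.

Φ = 1.11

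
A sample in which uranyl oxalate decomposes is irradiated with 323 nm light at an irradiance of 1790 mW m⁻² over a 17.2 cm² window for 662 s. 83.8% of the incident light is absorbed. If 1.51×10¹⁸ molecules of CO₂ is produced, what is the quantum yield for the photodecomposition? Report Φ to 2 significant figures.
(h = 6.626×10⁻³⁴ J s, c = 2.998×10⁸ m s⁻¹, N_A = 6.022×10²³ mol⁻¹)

Product: 1.51×10¹⁸ / 6.022×10²³ = 2.507×10⁻⁶ mol.
Photon energy at 323 nm: hc/λ = (6.626×10⁻³⁴)(2.998×10⁸)/(323×10⁻⁹) = 6.150×10⁻¹⁹ J.
Energy delivered: (1790 mW m⁻²)(17.2×10⁻⁴ m²)(662 s) = 2.038 J.
Photons incident: 2.038 / 6.150×10⁻¹⁹ = 3.314×10¹⁸, i.e. 3.314×10¹⁸/6.022×10²³ = 5.503×10⁻⁶ mol.
Photons absorbed: 0.838 × 5.503×10⁻⁶ = 4.612×10⁻⁶ mol.
Φ = 2.507×10⁻⁶ mol / 4.612×10⁻⁶ mol photons = 0.54.

Φ = 0.54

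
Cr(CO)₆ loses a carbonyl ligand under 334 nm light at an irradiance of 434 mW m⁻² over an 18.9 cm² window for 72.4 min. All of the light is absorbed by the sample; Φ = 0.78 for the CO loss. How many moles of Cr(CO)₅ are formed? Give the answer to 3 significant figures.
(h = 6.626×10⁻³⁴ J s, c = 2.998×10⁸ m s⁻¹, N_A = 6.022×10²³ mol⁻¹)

7.76×10⁻⁶ mol

Photon energy at 334 nm: hc/λ = (6.626×10⁻³⁴)(2.998×10⁸)/(334×10⁻⁹) = 5.948×10⁻¹⁹ J.
Energy delivered: (434 mW m⁻²)(18.9×10⁻⁴ m²)(4344 s) = 3.563 J.
Photons incident: 3.563 / 5.948×10⁻¹⁹ = 5.990×10¹⁸, i.e. 5.990×10¹⁸/6.022×10²³ = 9.947×10⁻⁶ mol.
Product: Φ × n_abs = 0.78 × 9.947×10⁻⁶ = 7.759×10⁻⁶ mol.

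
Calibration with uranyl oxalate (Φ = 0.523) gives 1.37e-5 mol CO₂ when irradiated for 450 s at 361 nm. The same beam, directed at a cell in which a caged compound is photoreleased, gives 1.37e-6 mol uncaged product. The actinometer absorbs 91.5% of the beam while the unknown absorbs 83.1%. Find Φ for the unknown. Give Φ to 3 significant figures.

Photons absorbed by the actinometer: 1.37e-5 / 0.523 = 2.620e-5 mol.
Incident flux: 2.620e-5 / 0.915 = 2.863e-5 einstein.
Absorbed by unknown: 0.831 × 2.863e-5 = 2.379e-5 mol.
Φ(unknown) = 1.37e-6 / 2.379e-5 = 0.0576.

Φ = 0.0576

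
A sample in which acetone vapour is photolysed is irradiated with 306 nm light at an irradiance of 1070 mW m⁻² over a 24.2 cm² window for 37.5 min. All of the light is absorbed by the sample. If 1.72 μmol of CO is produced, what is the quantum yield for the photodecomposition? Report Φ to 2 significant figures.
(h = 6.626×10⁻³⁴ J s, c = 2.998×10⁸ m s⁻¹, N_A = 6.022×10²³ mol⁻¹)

Φ = 0.12

Product: 1.72 μmol = 1.72×10⁻⁶ mol.
Photon energy at 306 nm: hc/λ = (6.626×10⁻³⁴)(2.998×10⁸)/(306×10⁻⁹) = 6.492×10⁻¹⁹ J.
Energy delivered: (1070 mW m⁻²)(24.2×10⁻⁴ m²)(2250 s) = 5.826 J.
Photons incident: 5.826 / 6.492×10⁻¹⁹ = 8.974×10¹⁸, i.e. 8.974×10¹⁸/6.022×10²³ = 1.490×10⁻⁵ mol.
Φ = 1.72×10⁻⁶ mol / 1.490×10⁻⁵ mol photons = 0.12.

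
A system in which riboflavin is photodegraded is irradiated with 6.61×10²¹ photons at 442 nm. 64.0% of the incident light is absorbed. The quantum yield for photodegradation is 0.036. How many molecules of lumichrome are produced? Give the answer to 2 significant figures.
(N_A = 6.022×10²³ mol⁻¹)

Moles of photons: 6.61×10²¹ / 6.022×10²³ = 0.01098 mol.
Photons absorbed: 0.640 × 0.01098 = 0.007027 mol.
Product: Φ × n_abs = 0.036 × 0.007027 = 2.530×10⁻⁴ mol.
As a count: 2.530×10⁻⁴ × 6.022×10²³ = 1.5×10²⁰.

1.5×10²⁰ molecules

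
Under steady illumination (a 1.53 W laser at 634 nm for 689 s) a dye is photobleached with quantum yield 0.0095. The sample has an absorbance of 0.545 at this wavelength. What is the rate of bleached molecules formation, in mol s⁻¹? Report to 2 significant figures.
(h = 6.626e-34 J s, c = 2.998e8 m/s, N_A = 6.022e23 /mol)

Photon energy at 634 nm: hc/λ = (6.626e-34)(2.998e8)/(634e-9) = 3.133e-19 J.
Energy delivered: (1.53 W)(689 s) = 1054 J.
Photons incident: 1054 / 3.133e-19 = 3.364e21, i.e. 3.364e21/6.022e23 = 0.005586 mol.
Fraction absorbed: 1 − 10^(−0.545) = 0.7149.
Photons absorbed: 0.7149 × 0.005586 = 0.003993 mol.
Product formed: 0.0095 × 0.003993 = 3.793e-5 mol.
Rate: 3.793e-5 / 689 s = 5.5e-8 mol s⁻¹.

5.5e-8 mol s⁻¹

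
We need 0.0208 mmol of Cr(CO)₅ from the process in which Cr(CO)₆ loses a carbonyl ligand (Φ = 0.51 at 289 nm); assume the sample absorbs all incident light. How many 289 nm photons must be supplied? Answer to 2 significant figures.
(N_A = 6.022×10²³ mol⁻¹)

2.5×10¹⁹ photons

Product: 0.0208 mmol = 2.08×10⁻⁵ mol.
Photons that must be absorbed: 2.08×10⁻⁵ / 0.51 = 4.078×10⁻⁵ mol.
Photon count: 4.078×10⁻⁵ × 6.022×10²³ = 2.5×10¹⁹.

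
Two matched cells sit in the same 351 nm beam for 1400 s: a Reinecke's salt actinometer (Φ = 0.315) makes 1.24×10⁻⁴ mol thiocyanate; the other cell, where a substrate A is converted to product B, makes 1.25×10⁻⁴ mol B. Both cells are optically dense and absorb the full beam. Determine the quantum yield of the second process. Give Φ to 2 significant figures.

Φ = 0.32

Photons absorbed by the actinometer: 1.24×10⁻⁴ / 0.315 = 3.937×10⁻⁴ mol.
Φ(unknown) = 1.25×10⁻⁴ / 3.937×10⁻⁴ = 0.32.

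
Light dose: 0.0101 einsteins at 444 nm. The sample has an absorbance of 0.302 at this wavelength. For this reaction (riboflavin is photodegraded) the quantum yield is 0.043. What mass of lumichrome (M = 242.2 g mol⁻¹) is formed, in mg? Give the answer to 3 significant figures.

52.7 mg

Fraction absorbed: 1 − 10^(−0.302) = 0.5011.
Photons absorbed: 0.5011 × 0.0101 = 0.005061 mol.
Product: Φ × n_abs = 0.043 × 0.005061 = 2.176×10⁻⁴ mol.
Mass: 2.176×10⁻⁴ × 242.2 = 0.05270 g = 52.7 mg.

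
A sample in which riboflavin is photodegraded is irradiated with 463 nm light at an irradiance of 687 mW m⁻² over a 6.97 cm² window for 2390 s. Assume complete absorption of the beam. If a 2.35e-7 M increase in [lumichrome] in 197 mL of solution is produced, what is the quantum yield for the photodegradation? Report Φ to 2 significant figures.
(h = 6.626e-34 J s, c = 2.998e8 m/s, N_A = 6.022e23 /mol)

Φ = 0.010

Product: (2.35e-7 M)(0.197 L) = 4.630e-8 mol.
Photon energy at 463 nm: hc/λ = (6.626e-34)(2.998e8)/(463e-9) = 4.290e-19 J.
Energy delivered: (687 mW m⁻²)(6.97e-4 m²)(2390 s) = 1.144 J.
Photons incident: 1.144 / 4.290e-19 = 2.667e18, i.e. 2.667e18/6.022e23 = 4.429e-6 mol.
Φ = 4.630e-8 mol / 4.429e-6 mol photons = 0.010.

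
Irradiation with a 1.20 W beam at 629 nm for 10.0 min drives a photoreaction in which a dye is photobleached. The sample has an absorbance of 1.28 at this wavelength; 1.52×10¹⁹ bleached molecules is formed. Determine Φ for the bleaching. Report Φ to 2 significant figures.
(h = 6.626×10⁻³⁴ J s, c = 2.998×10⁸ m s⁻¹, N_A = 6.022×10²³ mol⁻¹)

Φ = 0.0070

Product: 1.52×10¹⁹ / 6.022×10²³ = 2.524×10⁻⁵ mol.
Photon energy at 629 nm: hc/λ = (6.626×10⁻³⁴)(2.998×10⁸)/(629×10⁻⁹) = 3.158×10⁻¹⁹ J.
Energy delivered: (1.20 W)(600 s) = 720.0 J.
Photons incident: 720.0 / 3.158×10⁻¹⁹ = 2.280×10²¹, i.e. 2.280×10²¹/6.022×10²³ = 0.003786 mol.
Fraction absorbed: 1 − 10^(−1.28) = 0.9475.
Photons absorbed: 0.9475 × 0.003786 = 0.003587 mol.
Φ = 2.524×10⁻⁵ mol / 0.003587 mol photons = 0.0070.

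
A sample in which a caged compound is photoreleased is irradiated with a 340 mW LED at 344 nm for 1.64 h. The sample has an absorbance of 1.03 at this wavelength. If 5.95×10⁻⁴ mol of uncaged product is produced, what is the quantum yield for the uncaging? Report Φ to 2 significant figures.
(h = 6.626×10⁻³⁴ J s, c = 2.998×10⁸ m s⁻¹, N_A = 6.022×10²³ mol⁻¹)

Photon energy at 344 nm: hc/λ = (6.626×10⁻³⁴)(2.998×10⁸)/(344×10⁻⁹) = 5.775×10⁻¹⁹ J.
Energy delivered: (340 mW)(5904 s) = 2007 J.
Photons incident: 2007 / 5.775×10⁻¹⁹ = 3.475×10²¹, i.e. 3.475×10²¹/6.022×10²³ = 0.005771 mol.
Fraction absorbed: 1 − 10^(−1.03) = 0.9067.
Photons absorbed: 0.9067 × 0.005771 = 0.005233 mol.
Φ = 5.95×10⁻⁴ mol / 0.005233 mol photons = 0.11.

Φ = 0.11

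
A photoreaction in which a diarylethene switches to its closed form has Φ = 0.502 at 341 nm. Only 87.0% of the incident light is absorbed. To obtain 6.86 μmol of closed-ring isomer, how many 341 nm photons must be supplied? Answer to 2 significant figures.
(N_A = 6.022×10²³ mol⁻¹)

9.5×10¹⁸ photons

Product: 6.86 μmol = 6.86×10⁻⁶ mol.
Photons that must be absorbed: 6.86×10⁻⁶ / 0.502 = 1.367×10⁻⁵ mol.
Incident photons needed: 1.367×10⁻⁵ / 0.870 = 1.571×10⁻⁵ mol.
Photon count: 1.571×10⁻⁵ × 6.022×10²³ = 9.5×10¹⁸.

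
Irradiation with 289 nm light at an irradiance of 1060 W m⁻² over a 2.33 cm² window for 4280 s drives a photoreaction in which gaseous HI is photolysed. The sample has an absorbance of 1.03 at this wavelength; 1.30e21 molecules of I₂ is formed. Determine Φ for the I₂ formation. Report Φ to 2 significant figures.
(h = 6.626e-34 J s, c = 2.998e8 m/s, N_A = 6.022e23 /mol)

Φ = 0.93

Product: 1.30e21 / 6.022e23 = 0.002159 mol.
Photon energy at 289 nm: hc/λ = (6.626e-34)(2.998e8)/(289e-9) = 6.874e-19 J.
Energy delivered: (1060 W m⁻²)(2.33e-4 m²)(4280 s) = 1057 J.
Photons incident: 1057 / 6.874e-19 = 1.538e21, i.e. 1.538e21/6.022e23 = 0.002554 mol.
Fraction absorbed: 1 − 10^(−1.03) = 0.9067.
Photons absorbed: 0.9067 × 0.002554 = 0.002316 mol.
Φ = 0.002159 mol / 0.002316 mol photons = 0.93.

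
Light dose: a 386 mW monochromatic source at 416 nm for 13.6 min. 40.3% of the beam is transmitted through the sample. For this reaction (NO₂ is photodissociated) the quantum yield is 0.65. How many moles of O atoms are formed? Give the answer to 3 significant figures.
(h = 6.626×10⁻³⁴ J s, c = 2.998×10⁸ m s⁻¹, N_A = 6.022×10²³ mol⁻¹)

4.25×10⁻⁴ mol

Photon energy at 416 nm: hc/λ = (6.626×10⁻³⁴)(2.998×10⁸)/(416×10⁻⁹) = 4.775×10⁻¹⁹ J.
Energy delivered: (386 mW)(816 s) = 315.0 J.
Photons incident: 315.0 / 4.775×10⁻¹⁹ = 6.597×10²⁰, i.e. 6.597×10²⁰/6.022×10²³ = 0.001095 mol.
Fraction absorbed: 1 − 40.3/100 = 0.5970.
Photons absorbed: 0.5970 × 0.001095 = 6.537×10⁻⁴ mol.
Product: Φ × n_abs = 0.65 × 6.537×10⁻⁴ = 4.249×10⁻⁴ mol.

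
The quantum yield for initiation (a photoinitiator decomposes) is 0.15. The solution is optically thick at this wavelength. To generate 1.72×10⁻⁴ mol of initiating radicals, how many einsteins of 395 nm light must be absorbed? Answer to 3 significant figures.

Photons that must be absorbed: 1.72×10⁻⁴ / 0.15 = 0.001147 mol.

0.00115 einstein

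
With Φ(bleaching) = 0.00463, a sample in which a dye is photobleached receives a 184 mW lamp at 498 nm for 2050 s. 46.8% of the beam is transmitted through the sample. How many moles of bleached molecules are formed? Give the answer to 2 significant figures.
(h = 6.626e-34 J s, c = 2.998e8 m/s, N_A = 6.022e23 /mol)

3.9e-6 mol

Photon energy at 498 nm: hc/λ = (6.626e-34)(2.998e8)/(498e-9) = 3.989e-19 J.
Energy delivered: (184 mW)(2050 s) = 377.2 J.
Photons incident: 377.2 / 3.989e-19 = 9.456e20, i.e. 9.456e20/6.022e23 = 0.001570 mol.
Fraction absorbed: 1 − 46.8/100 = 0.5320.
Photons absorbed: 0.5320 × 0.001570 = 8.352e-4 mol.
Product: Φ × n_abs = 0.00463 × 8.352e-4 = 3.867e-6 mol.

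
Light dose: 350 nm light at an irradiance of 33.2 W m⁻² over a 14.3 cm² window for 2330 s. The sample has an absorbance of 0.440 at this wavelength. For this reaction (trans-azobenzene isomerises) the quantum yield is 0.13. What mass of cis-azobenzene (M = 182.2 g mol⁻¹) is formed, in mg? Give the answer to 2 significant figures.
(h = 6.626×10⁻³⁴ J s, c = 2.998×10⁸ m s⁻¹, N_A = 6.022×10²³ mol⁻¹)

4.9 mg

Photon energy at 350 nm: hc/λ = (6.626×10⁻³⁴)(2.998×10⁸)/(350×10⁻⁹) = 5.676×10⁻¹⁹ J.
Energy delivered: (33.2 W m⁻²)(14.3×10⁻⁴ m²)(2330 s) = 110.6 J.
Photons incident: 110.6 / 5.676×10⁻¹⁹ = 1.949×10²⁰, i.e. 1.949×10²⁰/6.022×10²³ = 3.236×10⁻⁴ mol.
Fraction absorbed: 1 − 10^(−0.440) = 0.6369.
Photons absorbed: 0.6369 × 3.236×10⁻⁴ = 2.061×10⁻⁴ mol.
Product: Φ × n_abs = 0.13 × 2.061×10⁻⁴ = 2.679×10⁻⁵ mol.
Mass: 2.679×10⁻⁵ × 182.2 = 0.004881 g = 4.9 mg.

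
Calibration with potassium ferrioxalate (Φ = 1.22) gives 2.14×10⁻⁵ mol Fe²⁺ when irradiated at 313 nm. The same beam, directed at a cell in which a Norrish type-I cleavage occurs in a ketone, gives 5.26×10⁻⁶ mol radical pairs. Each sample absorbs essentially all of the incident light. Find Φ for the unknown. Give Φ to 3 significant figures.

Φ = 0.300

Photons absorbed by the actinometer: 2.14×10⁻⁵ / 1.22 = 1.754×10⁻⁵ mol.
Φ(unknown) = 5.26×10⁻⁶ / 1.754×10⁻⁵ = 0.300.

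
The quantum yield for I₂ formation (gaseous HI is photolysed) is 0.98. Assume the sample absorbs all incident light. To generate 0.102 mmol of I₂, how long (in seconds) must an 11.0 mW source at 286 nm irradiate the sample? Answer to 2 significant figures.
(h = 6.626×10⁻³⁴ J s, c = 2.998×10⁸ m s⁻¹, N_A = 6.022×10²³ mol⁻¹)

Product: 0.102 mmol = 1.02×10⁻⁴ mol.
Photons that must be absorbed: 1.02×10⁻⁴ / 0.98 = 1.041×10⁻⁴ mol.
Photon energy: hc/λ = 6.946×10⁻¹⁹ J; per mole, 4.183×10⁵ J mol⁻¹.
Energy required: 1.041×10⁻⁴ × 4.183×10⁵ = 43.55 J.
Time: 43.55 J / 0.011 W = 4000 s.

t ≈ 4000 s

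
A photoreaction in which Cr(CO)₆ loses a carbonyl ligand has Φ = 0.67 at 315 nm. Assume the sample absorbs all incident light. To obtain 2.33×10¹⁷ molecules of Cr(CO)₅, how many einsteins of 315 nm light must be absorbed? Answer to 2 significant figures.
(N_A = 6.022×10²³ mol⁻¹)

5.8×10⁻⁷ einstein

Product: 2.33×10¹⁷ / 6.022×10²³ = 3.869×10⁻⁷ mol.
Photons that must be absorbed: 3.869×10⁻⁷ / 0.67 = 5.775×10⁻⁷ mol.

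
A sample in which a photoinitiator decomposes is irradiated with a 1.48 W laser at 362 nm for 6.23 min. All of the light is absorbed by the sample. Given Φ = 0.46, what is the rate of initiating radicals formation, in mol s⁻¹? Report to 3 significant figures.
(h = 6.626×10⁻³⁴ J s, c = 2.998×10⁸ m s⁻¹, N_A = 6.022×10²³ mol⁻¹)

Photon energy at 362 nm: hc/λ = (6.626×10⁻³⁴)(2.998×10⁸)/(362×10⁻⁹) = 5.487×10⁻¹⁹ J.
Energy delivered: (1.48 W)(373.8 s) = 553.2 J.
Photons incident: 553.2 / 5.487×10⁻¹⁹ = 1.008×10²¹, i.e. 1.008×10²¹/6.022×10²³ = 0.001674 mol.
Product formed: 0.46 × 0.001674 = 7.700×10⁻⁴ mol.
Rate: 7.700×10⁻⁴ / 373.8 s = 2.06×10⁻⁶ mol s⁻¹.

2.06×10⁻⁶ mol s⁻¹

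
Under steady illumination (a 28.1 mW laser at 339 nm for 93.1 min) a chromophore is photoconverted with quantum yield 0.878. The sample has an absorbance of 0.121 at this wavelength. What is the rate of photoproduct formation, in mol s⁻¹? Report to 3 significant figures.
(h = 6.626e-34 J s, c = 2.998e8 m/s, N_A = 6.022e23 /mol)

Photon energy at 339 nm: hc/λ = (6.626e-34)(2.998e8)/(339e-9) = 5.860e-19 J.
Energy delivered: (28.1 mW)(5586 s) = 157.0 J.
Photons incident: 157.0 / 5.860e-19 = 2.679e20, i.e. 2.679e20/6.022e23 = 4.449e-4 mol.
Fraction absorbed: 1 − 10^(−0.121) = 0.2432.
Photons absorbed: 0.2432 × 4.449e-4 = 1.082e-4 mol.
Product formed: 0.878 × 1.082e-4 = 9.500e-5 mol.
Rate: 9.500e-5 / 5586 s = 1.70e-8 mol s⁻¹.

1.70e-8 mol s⁻¹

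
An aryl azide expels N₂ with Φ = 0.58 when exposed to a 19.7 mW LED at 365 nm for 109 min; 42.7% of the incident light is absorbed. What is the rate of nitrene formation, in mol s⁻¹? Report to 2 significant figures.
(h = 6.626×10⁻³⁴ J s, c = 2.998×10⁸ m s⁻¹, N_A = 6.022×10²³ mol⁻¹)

Photon energy at 365 nm: hc/λ = (6.626×10⁻³⁴)(2.998×10⁸)/(365×10⁻⁹) = 5.442×10⁻¹⁹ J.
Energy delivered: (19.7 mW)(6540 s) = 128.8 J.
Photons incident: 128.8 / 5.442×10⁻¹⁹ = 2.367×10²⁰, i.e. 2.367×10²⁰/6.022×10²³ = 3.931×10⁻⁴ mol.
Photons absorbed: 0.427 × 3.931×10⁻⁴ = 1.679×10⁻⁴ mol.
Product formed: 0.58 × 1.679×10⁻⁴ = 9.738×10⁻⁵ mol.
Rate: 9.738×10⁻⁵ / 6540 s = 1.5×10⁻⁸ mol s⁻¹.

1.5×10⁻⁸ mol s⁻¹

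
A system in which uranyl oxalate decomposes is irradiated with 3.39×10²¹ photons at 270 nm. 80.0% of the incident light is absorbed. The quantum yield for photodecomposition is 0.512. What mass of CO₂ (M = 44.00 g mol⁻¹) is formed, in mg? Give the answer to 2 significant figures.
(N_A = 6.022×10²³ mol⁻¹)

Moles of photons: 3.39×10²¹ / 6.022×10²³ = 0.005629 mol.
Photons absorbed: 0.800 × 0.005629 = 0.004503 mol.
Product: Φ × n_abs = 0.512 × 0.004503 = 0.002306 mol.
Mass: 0.002306 × 44.00 = 0.1015 g = 100 mg.

100 mg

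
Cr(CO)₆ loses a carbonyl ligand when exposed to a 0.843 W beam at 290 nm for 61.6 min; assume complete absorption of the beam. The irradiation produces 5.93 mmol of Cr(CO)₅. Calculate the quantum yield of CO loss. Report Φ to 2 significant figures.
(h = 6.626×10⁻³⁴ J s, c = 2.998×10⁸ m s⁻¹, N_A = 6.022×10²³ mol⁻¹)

Φ = 0.79

Product: 5.93 mmol = 0.00593 mol.
Photon energy at 290 nm: hc/λ = (6.626×10⁻³⁴)(2.998×10⁸)/(290×10⁻⁹) = 6.850×10⁻¹⁹ J.
Energy delivered: (0.843 W)(3696 s) = 3116 J.
Photons incident: 3116 / 6.850×10⁻¹⁹ = 4.549×10²¹, i.e. 4.549×10²¹/6.022×10²³ = 0.007554 mol.
Φ = 0.00593 mol / 0.007554 mol photons = 0.79.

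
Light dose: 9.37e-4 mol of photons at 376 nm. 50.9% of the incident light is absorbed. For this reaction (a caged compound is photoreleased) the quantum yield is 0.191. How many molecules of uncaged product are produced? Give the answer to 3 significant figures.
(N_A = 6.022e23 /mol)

Photons absorbed: 0.509 × 9.37e-4 = 4.769e-4 mol.
Product: Φ × n_abs = 0.191 × 4.769e-4 = 9.109e-5 mol.
As a count: 9.109e-5 × 6.022e23 = 5.49e19.

5.49e19 molecules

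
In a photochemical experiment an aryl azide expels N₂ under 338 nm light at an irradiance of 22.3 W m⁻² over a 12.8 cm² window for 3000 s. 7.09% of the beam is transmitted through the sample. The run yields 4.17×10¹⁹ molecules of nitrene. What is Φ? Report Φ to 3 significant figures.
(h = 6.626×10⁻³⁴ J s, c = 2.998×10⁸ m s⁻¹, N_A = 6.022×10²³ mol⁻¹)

Φ = 0.308

Product: 4.17×10¹⁹ / 6.022×10²³ = 6.925×10⁻⁵ mol.
Photon energy at 338 nm: hc/λ = (6.626×10⁻³⁴)(2.998×10⁸)/(338×10⁻⁹) = 5.877×10⁻¹⁹ J.
Energy delivered: (22.3 W m⁻²)(12.8×10⁻⁴ m²)(3000 s) = 85.63 J.
Photons incident: 85.63 / 5.877×10⁻¹⁹ = 1.457×10²⁰, i.e. 1.457×10²⁰/6.022×10²³ = 2.419×10⁻⁴ mol.
Fraction absorbed: 1 − 7.09/100 = 0.9291.
Photons absorbed: 0.9291 × 2.419×10⁻⁴ = 2.247×10⁻⁴ mol.
Φ = 6.925×10⁻⁵ mol / 2.247×10⁻⁴ mol photons = 0.308.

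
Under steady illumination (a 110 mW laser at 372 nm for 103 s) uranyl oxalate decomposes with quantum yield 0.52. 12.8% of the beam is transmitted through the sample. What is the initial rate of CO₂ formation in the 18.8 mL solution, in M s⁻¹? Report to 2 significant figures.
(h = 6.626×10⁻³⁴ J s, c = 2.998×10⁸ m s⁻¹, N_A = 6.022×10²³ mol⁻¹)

8.3×10⁻⁶ M s⁻¹

Photon energy at 372 nm: hc/λ = (6.626×10⁻³⁴)(2.998×10⁸)/(372×10⁻⁹) = 5.340×10⁻¹⁹ J.
Energy delivered: (110 mW)(103 s) = 11.33 J.
Photons incident: 11.33 / 5.340×10⁻¹⁹ = 2.122×10¹⁹, i.e. 2.122×10¹⁹/6.022×10²³ = 3.524×10⁻⁵ mol.
Fraction absorbed: 1 − 12.8/100 = 0.8720.
Photons absorbed: 0.8720 × 3.524×10⁻⁵ = 3.073×10⁻⁵ mol.
Product formed: 0.52 × 3.073×10⁻⁵ = 1.598×10⁻⁵ mol.
Rate: 1.598×10⁻⁵ mol / (103 s × 0.0188 L) = 8.3×10⁻⁶ M s⁻¹.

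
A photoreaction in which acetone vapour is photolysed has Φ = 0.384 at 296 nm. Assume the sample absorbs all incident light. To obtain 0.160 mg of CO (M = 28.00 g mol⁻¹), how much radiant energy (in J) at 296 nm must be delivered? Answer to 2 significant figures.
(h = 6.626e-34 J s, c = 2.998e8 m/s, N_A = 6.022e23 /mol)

Product: 0.160 mg / 28.00 g mol⁻¹ = 5.714e-6 mol.
Photons that must be absorbed: 5.714e-6 / 0.384 = 1.488e-5 mol.
Photon energy: hc/λ = 6.711e-19 J; per mole, 4.041e5 J mol⁻¹.
Energy required: 1.488e-5 × 4.041e5 = 6.0 J.

6.0 J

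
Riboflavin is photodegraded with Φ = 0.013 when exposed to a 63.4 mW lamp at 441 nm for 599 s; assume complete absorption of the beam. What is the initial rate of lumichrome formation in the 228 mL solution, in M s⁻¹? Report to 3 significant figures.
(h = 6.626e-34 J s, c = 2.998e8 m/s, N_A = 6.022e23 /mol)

1.33e-8 M s⁻¹

Photon energy at 441 nm: hc/λ = (6.626e-34)(2.998e8)/(441e-9) = 4.504e-19 J.
Energy delivered: (63.4 mW)(599 s) = 37.98 J.
Photons incident: 37.98 / 4.504e-19 = 8.433e19, i.e. 8.433e19/6.022e23 = 1.400e-4 mol.
Product formed: 0.013 × 1.400e-4 = 1.820e-6 mol.
Rate: 1.820e-6 mol / (599 s × 0.228 L) = 1.33e-8 M s⁻¹.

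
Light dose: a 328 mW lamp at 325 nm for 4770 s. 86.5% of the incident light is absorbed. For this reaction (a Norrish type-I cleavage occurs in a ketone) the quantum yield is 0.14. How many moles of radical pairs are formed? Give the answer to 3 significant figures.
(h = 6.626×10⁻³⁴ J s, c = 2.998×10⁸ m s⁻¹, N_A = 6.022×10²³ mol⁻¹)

5.15×10⁻⁴ mol

Photon energy at 325 nm: hc/λ = (6.626×10⁻³⁴)(2.998×10⁸)/(325×10⁻⁹) = 6.112×10⁻¹⁹ J.
Energy delivered: (328 mW)(4770 s) = 1565 J.
Photons incident: 1565 / 6.112×10⁻¹⁹ = 2.561×10²¹, i.e. 2.561×10²¹/6.022×10²³ = 0.004253 mol.
Photons absorbed: 0.865 × 0.004253 = 0.003679 mol.
Product: Φ × n_abs = 0.14 × 0.003679 = 5.151×10⁻⁴ mol.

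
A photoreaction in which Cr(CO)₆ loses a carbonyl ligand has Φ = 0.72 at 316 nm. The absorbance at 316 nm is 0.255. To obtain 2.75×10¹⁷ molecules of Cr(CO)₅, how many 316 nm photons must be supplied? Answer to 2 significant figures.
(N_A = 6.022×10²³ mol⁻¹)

Product: 2.75×10¹⁷ / 6.022×10²³ = 4.567×10⁻⁷ mol.
Photons that must be absorbed: 4.567×10⁻⁷ / 0.72 = 6.343×10⁻⁷ mol.
Fraction absorbed: 1 − 10^(−0.255) = 0.4441.
Incident photons needed: 6.343×10⁻⁷ / 0.4441 = 1.428×10⁻⁶ mol.
Photon count: 1.428×10⁻⁶ × 6.022×10²³ = 8.6×10¹⁷.

8.6×10¹⁷ photons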